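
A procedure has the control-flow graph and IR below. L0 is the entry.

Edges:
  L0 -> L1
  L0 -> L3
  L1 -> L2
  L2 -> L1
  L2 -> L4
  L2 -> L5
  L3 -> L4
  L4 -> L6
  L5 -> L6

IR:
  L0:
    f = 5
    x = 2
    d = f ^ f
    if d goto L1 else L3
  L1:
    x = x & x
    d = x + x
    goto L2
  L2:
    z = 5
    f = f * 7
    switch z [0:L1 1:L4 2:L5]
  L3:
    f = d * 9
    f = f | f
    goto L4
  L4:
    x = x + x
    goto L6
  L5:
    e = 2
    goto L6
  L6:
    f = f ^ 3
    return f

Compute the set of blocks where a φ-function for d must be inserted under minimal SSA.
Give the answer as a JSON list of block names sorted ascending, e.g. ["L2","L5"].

Answer: ["L1", "L4", "L6"]

Working:
idom tree: L1←L0 L2←L1 L3←L0 L4←L0 L5←L2 L6←L0
Dom at joins:
  L1: preds {L0,L2}: {L0} ∩ {L0,L1,L2} = {L0}; idom=L0
  L4: preds {L2,L3}: {L0,L1,L2} ∩ {L0,L3} = {L0}; idom=L0
  L6: preds {L4,L5}: {L0,L4} ∩ {L0,L1,L2,L5} = {L0}; idom=L0

Frontier:
  L1←L0: walk · to L0
  L1←L2: walk L2→L1 to L0
  L4←L2: walk L2→L1 to L0
  L4←L3: walk L3 to L0
  L6←L4: walk L4 to L0
  L6←L5: walk L5→L2→L1 to L0
  L0 → ∅
  L1 → {L1,L4,L6}
  L2 → {L1,L4,L6}
  L3 → {L4}
  L4 → {L6}
  L5 → {L6}
  L6 → ∅

φ for d: defs {L0,L1}
  DF⁺ = {L1,L4,L6}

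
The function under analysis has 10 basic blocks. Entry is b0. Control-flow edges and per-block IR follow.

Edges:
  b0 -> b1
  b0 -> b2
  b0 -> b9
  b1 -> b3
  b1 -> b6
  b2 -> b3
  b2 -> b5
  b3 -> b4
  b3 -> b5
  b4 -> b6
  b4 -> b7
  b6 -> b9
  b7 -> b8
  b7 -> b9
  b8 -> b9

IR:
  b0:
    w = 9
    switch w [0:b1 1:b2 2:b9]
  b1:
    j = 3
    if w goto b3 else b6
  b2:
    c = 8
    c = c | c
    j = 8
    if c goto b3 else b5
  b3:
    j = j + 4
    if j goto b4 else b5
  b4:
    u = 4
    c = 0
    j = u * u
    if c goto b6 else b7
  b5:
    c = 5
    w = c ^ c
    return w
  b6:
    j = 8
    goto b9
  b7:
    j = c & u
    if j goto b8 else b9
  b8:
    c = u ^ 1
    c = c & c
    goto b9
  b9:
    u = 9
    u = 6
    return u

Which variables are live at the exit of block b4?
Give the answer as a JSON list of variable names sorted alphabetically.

def/use:
  b0: {w} / ∅
  b1: {j} / {w}
  b2: {c,j} / ∅
  b3: {j} / {j}
  b4: {c,j,u} / ∅
  b5: {c,w} / ∅
  b6: {j} / ∅
  b7: {j} / {c,u}
  b8: {c} / {u}
  b9: {u} / ∅

Live sets:
  b0 li=∅ lo={w}
  b1 li={w} lo={j}
  b2 li=∅ lo={j}
  b3 li={j} lo=∅
  b4 li=∅ lo={c,u}
  b5 li=∅ lo=∅
  b6 li=∅ lo=∅
  b7 li={c,u} lo={u}
  b8 li={u} lo=∅
  b9 li=∅ lo=∅

live-out(b4) = ["c", "u"]

Answer: ["c", "u"]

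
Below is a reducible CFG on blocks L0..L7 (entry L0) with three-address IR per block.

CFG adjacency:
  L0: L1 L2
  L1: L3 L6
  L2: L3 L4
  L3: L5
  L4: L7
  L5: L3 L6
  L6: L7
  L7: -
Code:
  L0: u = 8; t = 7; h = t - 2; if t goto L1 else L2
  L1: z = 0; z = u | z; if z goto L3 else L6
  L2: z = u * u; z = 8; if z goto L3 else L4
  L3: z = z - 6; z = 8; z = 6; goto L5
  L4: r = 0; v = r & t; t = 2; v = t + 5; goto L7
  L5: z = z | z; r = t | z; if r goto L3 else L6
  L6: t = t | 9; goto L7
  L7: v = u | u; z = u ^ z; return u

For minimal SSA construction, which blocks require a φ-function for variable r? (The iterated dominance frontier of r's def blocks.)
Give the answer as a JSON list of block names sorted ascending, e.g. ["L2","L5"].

Answer: ["L3", "L6", "L7"]

Analysis:
idom tree: L1←L0 L2←L0 L3←L0 L4←L2 L5←L3 L6←L0 L7←L0
Dom at joins:
  L3: preds {L1,L2,L5}: {L0,L1} ∩ {L0,L2} ∩ {L0,L3,L5} = {L0}; idom=L0
  L6: preds {L1,L5}: {L0,L1} ∩ {L0,L3,L5} = {L0}; idom=L0
  L7: preds {L4,L6}: {L0,L2,L4} ∩ {L0,L6} = {L0}; idom=L0

DF derivation:
  L3←L1: walk L1 to L0
  L3←L2: walk L2 to L0
  L3←L5: walk L5→L3 to L0
  L6←L1: walk L1 to L0
  L6←L5: walk L5→L3 to L0
  L7←L4: walk L4→L2 to L0
  L7←L6: walk L6 to L0
  L0: DF=∅
  L1: DF={L3,L6}
  L2: DF={L3,L7}
  L3: DF={L3,L6}
  L4: DF={L7}
  L5: DF={L3,L6}
  L6: DF={L7}
  L7: DF=∅

φ for r: defs {L4,L5}
  DF⁺ = {L3,L6,L7}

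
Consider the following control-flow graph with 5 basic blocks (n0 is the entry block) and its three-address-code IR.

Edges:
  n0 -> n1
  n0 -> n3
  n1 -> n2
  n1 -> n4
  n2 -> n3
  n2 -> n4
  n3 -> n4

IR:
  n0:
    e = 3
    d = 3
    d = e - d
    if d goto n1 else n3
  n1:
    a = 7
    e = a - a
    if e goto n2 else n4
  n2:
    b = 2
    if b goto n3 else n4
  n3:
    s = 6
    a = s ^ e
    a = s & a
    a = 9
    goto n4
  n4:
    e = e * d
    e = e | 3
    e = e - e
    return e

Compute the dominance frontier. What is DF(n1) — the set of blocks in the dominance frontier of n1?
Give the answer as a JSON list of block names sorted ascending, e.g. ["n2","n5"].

idom tree: n1←n0 n2←n1 n3←n0 n4←n0
Join-block Dom:
  n3: preds {n0,n2}: {n0} ∩ {n0,n1,n2} = {n0}; idom=n0
  n4: preds {n1,n2,n3}: {n0,n1} ∩ {n0,n1,n2} ∩ {n0,n3} = {n0}; idom=n0

DF derivation:
  join n3 pred n0: · stop@n0
  join n3 pred n2: n2→n1 stop@n0
  join n4 pred n1: n1 stop@n0
  join n4 pred n2: n2→n1 stop@n0
  join n4 pred n3: n3 stop@n0
  DF(n0)=∅
  DF(n1)={n3,n4}
  DF(n2)={n3,n4}
  DF(n3)={n4}
  DF(n4)=∅

DF(n1) = ["n3", "n4"]

Answer: ["n3", "n4"]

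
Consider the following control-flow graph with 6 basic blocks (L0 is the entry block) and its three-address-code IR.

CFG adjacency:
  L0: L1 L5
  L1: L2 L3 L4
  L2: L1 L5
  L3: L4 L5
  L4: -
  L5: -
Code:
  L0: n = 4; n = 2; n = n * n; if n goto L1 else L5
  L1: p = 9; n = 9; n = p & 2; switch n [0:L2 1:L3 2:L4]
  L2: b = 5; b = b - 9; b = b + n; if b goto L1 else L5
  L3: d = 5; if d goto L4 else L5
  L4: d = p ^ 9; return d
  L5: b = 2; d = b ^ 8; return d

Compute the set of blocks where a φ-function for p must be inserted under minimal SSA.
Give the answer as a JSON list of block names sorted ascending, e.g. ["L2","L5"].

Answer: ["L1", "L5"]

Working:
idom tree: L1←L0 L2←L1 L3←L1 L4←L1 L5←L0
Join-block Dom:
  L1: preds {L0,L2}: {L0} ∩ {L0,L1,L2} = {L0}; idom=L0
  L4: preds {L1,L3}: {L0,L1} ∩ {L0,L1,L3} = {L0,L1}; idom=L1
  L5: preds {L0,L2,L3}: {L0} ∩ {L0,L1,L2} ∩ {L0,L1,L3} = {L0}; idom=L0

Frontier:
  join L1 pred L0: · stop@L0
  join L1 pred L2: L2→L1 stop@L0
  join L4 pred L1: · stop@L1
  join L4 pred L3: L3 stop@L1
  join L5 pred L0: · stop@L0
  join L5 pred L2: L2→L1 stop@L0
  join L5 pred L3: L3→L1 stop@L0
  L0: DF=∅
  L1: DF={L1,L5}
  L2: DF={L1,L5}
  L3: DF={L4,L5}
  L4: DF=∅
  L5: DF=∅

φ for p: defs {L1}
  DF⁺ = {L1,L5}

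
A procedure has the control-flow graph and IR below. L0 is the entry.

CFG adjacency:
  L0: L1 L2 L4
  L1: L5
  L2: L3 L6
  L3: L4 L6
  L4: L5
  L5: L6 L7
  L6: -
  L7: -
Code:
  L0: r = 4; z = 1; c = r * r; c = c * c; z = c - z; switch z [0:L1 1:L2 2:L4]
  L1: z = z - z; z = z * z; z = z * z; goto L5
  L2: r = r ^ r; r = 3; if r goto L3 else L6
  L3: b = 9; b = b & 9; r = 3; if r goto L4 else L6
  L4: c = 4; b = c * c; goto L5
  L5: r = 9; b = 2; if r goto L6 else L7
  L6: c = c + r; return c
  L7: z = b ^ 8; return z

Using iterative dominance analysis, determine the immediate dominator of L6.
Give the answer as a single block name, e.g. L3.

Answer: L0

Analysis:
idom tree: L1←L0 L2←L0 L3←L2 L4←L0 L5←L0 L6←L0 L7←L5
Join-block Dom:
  L4: preds {L0,L3}: {L0} ∩ {L0,L2,L3} = {L0}; idom=L0
  L5: preds {L1,L4}: {L0,L1} ∩ {L0,L4} = {L0}; idom=L0
  L6: preds {L2,L3,L5}: {L0,L2} ∩ {L0,L2,L3} ∩ {L0,L5} = {L0}; idom=L0

idom(L6) = L0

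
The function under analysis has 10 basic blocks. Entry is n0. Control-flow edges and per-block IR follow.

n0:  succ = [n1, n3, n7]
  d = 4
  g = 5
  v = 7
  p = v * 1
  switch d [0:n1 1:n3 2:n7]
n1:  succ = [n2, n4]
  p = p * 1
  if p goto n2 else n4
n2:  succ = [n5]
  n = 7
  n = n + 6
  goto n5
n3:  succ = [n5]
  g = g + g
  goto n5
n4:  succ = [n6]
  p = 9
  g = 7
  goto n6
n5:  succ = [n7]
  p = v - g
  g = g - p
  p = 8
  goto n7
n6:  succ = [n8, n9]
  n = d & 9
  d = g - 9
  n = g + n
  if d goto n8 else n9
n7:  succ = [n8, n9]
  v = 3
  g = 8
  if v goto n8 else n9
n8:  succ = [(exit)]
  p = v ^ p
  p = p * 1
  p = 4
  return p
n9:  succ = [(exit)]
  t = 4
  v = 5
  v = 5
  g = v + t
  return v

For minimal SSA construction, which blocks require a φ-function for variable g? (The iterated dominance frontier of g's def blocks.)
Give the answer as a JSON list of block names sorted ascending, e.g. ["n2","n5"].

Answer: ["n5", "n7", "n8", "n9"]

Working:
idom tree: n1←n0 n2←n1 n3←n0 n4←n1 n5←n0 n6←n4 n7←n0 n8←n0 n9←n0
Join-block Dom:
  n5: preds {n2,n3}: {n0,n1,n2} ∩ {n0,n3} = {n0}; idom=n0
  n7: preds {n0,n5}: {n0} ∩ {n0,n5} = {n0}; idom=n0
  n8: preds {n6,n7}: {n0,n1,n4,n6} ∩ {n0,n7} = {n0}; idom=n0
  n9: preds {n6,n7}: {n0,n1,n4,n6} ∩ {n0,n7} = {n0}; idom=n0

DF walk-up:
  join n5 pred n2: n2→n1 stop@n0
  join n5 pred n3: n3 stop@n0
  join n7 pred n0: · stop@n0
  join n7 pred n5: n5 stop@n0
  join n8 pred n6: n6→n4→n1 stop@n0
  join n8 pred n7: n7 stop@n0
  join n9 pred n6: n6→n4→n1 stop@n0
  join n9 pred n7: n7 stop@n0
  DF(n0)=∅
  DF(n1)={n5,n8,n9}
  DF(n2)={n5}
  DF(n3)={n5}
  DF(n4)={n8,n9}
  DF(n5)={n7}
  DF(n6)={n8,n9}
  DF(n7)={n8,n9}
  DF(n8)=∅
  DF(n9)=∅

φ for g: defs {n0,n3,n4,n5,n7,n9}
  DF⁺ = {n5,n7,n8,n9}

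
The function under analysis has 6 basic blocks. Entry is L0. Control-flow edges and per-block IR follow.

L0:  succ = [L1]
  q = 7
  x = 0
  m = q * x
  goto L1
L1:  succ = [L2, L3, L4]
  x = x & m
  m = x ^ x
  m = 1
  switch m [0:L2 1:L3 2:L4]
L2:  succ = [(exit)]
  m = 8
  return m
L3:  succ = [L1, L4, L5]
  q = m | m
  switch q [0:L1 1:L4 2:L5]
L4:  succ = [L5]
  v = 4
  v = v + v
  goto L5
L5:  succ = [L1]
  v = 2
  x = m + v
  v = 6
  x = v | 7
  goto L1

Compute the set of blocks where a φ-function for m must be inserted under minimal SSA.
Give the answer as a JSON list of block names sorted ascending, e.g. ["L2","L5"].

idom tree: L1←L0 L2←L1 L3←L1 L4←L1 L5←L1
Dom at joins:
  L1: preds {L0,L3,L5}: {L0} ∩ {L0,L1,L3} ∩ {L0,L1,L5} = {L0}; idom=L0
  L4: preds {L1,L3}: {L0,L1} ∩ {L0,L1,L3} = {L0,L1}; idom=L1
  L5: preds {L3,L4}: {L0,L1,L3} ∩ {L0,L1,L4} = {L0,L1}; idom=L1

Frontier:
  L1←L0: walk · to L0
  L1←L3: walk L3→L1 to L0
  L1←L5: walk L5→L1 to L0
  L4←L1: walk · to L1
  L4←L3: walk L3 to L1
  L5←L3: walk L3 to L1
  L5←L4: walk L4 to L1
  L0: DF=∅
  L1: DF={L1}
  L2: DF=∅
  L3: DF={L1,L4,L5}
  L4: DF={L5}
  L5: DF={L1}

φ for m: defs {L0,L1,L2}
  DF⁺ = {L1}

Answer: ["L1"]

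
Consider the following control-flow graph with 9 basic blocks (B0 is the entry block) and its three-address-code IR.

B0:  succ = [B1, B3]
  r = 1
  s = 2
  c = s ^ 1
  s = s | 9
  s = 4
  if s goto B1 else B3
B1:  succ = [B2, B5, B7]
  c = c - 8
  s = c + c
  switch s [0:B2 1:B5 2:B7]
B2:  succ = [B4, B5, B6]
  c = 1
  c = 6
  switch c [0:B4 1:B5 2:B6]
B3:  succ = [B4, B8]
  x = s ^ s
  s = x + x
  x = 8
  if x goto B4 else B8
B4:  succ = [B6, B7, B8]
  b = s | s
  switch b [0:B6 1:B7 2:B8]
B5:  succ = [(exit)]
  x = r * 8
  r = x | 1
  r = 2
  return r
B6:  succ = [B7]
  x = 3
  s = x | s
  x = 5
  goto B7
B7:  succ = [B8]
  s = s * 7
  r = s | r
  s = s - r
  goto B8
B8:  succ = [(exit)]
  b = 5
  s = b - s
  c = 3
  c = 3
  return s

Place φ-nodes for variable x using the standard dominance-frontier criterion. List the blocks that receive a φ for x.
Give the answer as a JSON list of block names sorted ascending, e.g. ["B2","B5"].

idom tree: B1←B0 B2←B1 B3←B0 B4←B0 B5←B1 B6←B0 B7←B0 B8←B0
Dom∩ at merges:
  B4: preds {B2,B3}: {B0,B1,B2} ∩ {B0,B3} = {B0}; idom=B0
  B5: preds {B1,B2}: {B0,B1} ∩ {B0,B1,B2} = {B0,B1}; idom=B1
  B6: preds {B2,B4}: {B0,B1,B2} ∩ {B0,B4} = {B0}; idom=B0
  B7: preds {B1,B4,B6}: {B0,B1} ∩ {B0,B4} ∩ {B0,B6} = {B0}; idom=B0
  B8: preds {B3,B4,B7}: {B0,B3} ∩ {B0,B4} ∩ {B0,B7} = {B0}; idom=B0

Frontier:
  join B4 pred B2: B2→B1 stop@B0
  join B4 pred B3: B3 stop@B0
  join B5 pred B1: · stop@B1
  join B5 pred B2: B2 stop@B1
  join B6 pred B2: B2→B1 stop@B0
  join B6 pred B4: B4 stop@B0
  join B7 pred B1: B1 stop@B0
  join B7 pred B4: B4 stop@B0
  join B7 pred B6: B6 stop@B0
  join B8 pred B3: B3 stop@B0
  join B8 pred B4: B4 stop@B0
  join B8 pred B7: B7 stop@B0
  DF(B0)=∅
  DF(B1)={B4,B6,B7}
  DF(B2)={B4,B5,B6}
  DF(B3)={B4,B8}
  DF(B4)={B6,B7,B8}
  DF(B5)=∅
  DF(B6)={B7}
  DF(B7)={B8}
  DF(B8)=∅

φ for x: defs {B3,B5,B6}
  DF⁺ = {B4,B6,B7,B8}

Answer: ["B4", "B6", "B7", "B8"]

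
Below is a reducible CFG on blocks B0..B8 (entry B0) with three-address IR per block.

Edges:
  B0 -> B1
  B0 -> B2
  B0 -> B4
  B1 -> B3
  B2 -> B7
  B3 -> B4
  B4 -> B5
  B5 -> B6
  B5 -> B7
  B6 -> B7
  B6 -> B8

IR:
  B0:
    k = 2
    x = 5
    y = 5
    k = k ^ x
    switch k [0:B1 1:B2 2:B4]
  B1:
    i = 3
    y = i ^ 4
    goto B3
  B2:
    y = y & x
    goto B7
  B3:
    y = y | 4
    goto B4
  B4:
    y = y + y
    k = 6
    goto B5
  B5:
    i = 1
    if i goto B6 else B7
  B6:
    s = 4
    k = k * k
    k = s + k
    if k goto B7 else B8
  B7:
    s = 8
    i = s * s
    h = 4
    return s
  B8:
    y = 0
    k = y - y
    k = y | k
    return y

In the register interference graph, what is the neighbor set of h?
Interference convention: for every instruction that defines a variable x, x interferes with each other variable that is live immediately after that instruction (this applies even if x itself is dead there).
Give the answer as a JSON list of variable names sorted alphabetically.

Per-block:
  B0 def {k,x,y} use ∅
  B1 def {i,y} use ∅
  B2 def {y} use {x,y}
  B3 def {y} use {y}
  B4 def {k,y} use {y}
  B5 def {i} use ∅
  B6 def {k,s} use {k}
  B7 def {h,i,s} use ∅
  B8 def {k,y} use ∅

Backward fixpoint:
  B0 li=∅ lo={x,y}
  B1 li=∅ lo={y}
  B2 li={x,y} lo=∅
  B3 li={y} lo={y}
  B4 li={y} lo={k}
  B5 li={k} lo={k}
  B6 li={k} lo=∅
  B7 li=∅ lo=∅
  B8 li=∅ lo=∅

Interfere edges:
  h — {s}
  i — {k,s}
  k — {i,s,x,y}
  s — {h,i,k}
  x — {k,y}
  y — {k,x}

N(h) = ["s"]

Answer: ["s"]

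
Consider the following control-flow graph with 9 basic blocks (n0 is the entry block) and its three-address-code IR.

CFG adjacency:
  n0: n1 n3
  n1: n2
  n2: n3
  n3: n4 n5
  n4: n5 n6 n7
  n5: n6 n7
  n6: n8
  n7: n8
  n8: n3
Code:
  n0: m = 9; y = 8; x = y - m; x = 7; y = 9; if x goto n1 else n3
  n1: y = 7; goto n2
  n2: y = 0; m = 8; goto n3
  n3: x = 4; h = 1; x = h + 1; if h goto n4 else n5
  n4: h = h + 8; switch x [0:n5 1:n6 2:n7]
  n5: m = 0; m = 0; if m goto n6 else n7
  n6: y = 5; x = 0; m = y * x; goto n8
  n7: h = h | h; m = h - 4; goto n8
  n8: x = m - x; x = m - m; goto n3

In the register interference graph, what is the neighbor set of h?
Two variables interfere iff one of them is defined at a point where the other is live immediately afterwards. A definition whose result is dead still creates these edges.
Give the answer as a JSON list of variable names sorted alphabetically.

Answer: ["m", "x"]

Analysis:
Block summaries:
  n0: {m,x,y} / ∅
  n1: {y} / ∅
  n2: {m,y} / ∅
  n3: {h,x} / ∅
  n4: {h} / {h,x}
  n5: {m} / ∅
  n6: {m,x,y} / ∅
  n7: {h,m} / {h}
  n8: {x} / {m,x}

Backward fixpoint:
  live n0: ∅→∅
  live n1: ∅→∅
  live n2: ∅→∅
  live n3: ∅→{h,x}
  live n4: {h,x}→{h,x}
  live n5: {h,x}→{h,x}
  live n6: ∅→{m,x}
  live n7: {h,x}→{m,x}
  live n8: {m,x}→∅

Interfere edges:
  h — {m,x}
  m — {h,x,y}
  x — {h,m,y}
  y — {m,x}

N(h) = ["m", "x"]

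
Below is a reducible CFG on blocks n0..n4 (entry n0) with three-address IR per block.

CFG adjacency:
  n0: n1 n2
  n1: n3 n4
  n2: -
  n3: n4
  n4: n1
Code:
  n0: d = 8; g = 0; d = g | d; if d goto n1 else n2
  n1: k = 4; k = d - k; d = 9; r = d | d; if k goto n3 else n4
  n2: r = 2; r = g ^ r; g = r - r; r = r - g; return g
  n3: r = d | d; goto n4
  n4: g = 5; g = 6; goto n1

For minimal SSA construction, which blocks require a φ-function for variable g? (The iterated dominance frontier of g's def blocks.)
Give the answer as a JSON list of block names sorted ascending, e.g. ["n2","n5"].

Answer: ["n1"]

Analysis:
idom tree: n1←n0 n2←n0 n3←n1 n4←n1
Dom∩ at merges:
  n1: preds {n0,n4}: {n0} ∩ {n0,n1,n4} = {n0}; idom=n0
  n4: preds {n1,n3}: {n0,n1} ∩ {n0,n1,n3} = {n0,n1}; idom=n1

DF walk-up:
  n1←n0: walk · to n0
  n1←n4: walk n4→n1 to n0
  n4←n1: walk · to n1
  n4←n3: walk n3 to n1
  DF(n0)=∅
  DF(n1)={n1}
  DF(n2)=∅
  DF(n3)={n4}
  DF(n4)={n1}

φ for g: defs {n0,n2,n4}
  DF⁺ = {n1}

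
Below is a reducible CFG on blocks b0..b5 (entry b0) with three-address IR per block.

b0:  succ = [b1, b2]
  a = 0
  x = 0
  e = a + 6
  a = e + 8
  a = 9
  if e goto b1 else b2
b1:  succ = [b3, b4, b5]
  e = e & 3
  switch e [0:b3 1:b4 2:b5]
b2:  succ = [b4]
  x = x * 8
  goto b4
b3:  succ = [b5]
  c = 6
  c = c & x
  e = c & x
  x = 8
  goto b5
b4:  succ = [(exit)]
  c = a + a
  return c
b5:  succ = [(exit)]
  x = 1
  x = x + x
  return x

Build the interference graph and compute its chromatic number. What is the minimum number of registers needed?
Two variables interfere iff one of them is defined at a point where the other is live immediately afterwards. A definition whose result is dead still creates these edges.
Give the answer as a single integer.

Answer: 3

Working:
Block summaries:
  b0: {a,e,x} / ∅
  b1: {e} / {e}
  b2: {x} / {x}
  b3: {c,e,x} / {x}
  b4: {c} / {a}
  b5: {x} / ∅

Backward fixpoint:
  b0: in=∅ out={a,e,x}
  b1: in={a,e,x} out={a,x}
  b2: in={a,x} out={a}
  b3: in={x} out=∅
  b4: in={a} out=∅
  b5: in=∅ out=∅

Conflict graph:
  a: {e,x}
  c: {x}
  e: {a,x}
  x: {a,c,e}

Registers:
  clique {a,e,x} ⇒ need ≥ 3
  3-colouring: R0={x}  R1={a,c}  R2={e}
  χ = 3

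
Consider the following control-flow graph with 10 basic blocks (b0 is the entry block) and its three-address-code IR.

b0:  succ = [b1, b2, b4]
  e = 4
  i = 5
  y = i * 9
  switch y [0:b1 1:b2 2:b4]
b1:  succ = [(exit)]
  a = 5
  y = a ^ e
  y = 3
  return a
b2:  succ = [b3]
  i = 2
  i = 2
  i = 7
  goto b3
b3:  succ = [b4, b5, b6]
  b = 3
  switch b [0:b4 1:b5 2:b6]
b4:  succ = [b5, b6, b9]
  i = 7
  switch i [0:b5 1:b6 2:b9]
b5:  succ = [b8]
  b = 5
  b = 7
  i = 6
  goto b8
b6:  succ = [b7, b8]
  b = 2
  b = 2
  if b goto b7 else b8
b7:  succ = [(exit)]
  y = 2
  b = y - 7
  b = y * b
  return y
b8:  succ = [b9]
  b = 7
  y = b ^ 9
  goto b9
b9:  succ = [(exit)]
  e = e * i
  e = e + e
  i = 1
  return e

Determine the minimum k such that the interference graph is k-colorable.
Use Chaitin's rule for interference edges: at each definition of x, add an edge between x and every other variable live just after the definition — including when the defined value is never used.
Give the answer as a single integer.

Answer: 4

Derivation:
Per-block:
  b0: {e,i,y} / ∅
  b1: {a,y} / {e}
  b2: {i} / ∅
  b3: {b} / ∅
  b4: {i} / ∅
  b5: {b,i} / ∅
  b6: {b} / ∅
  b7: {b,y} / ∅
  b8: {b,y} / ∅
  b9: {e,i} / {e,i}

Backward fixpoint:
  live b0: ∅→{e}
  live b1: {e}→∅
  live b2: {e}→{e,i}
  live b3: {e,i}→{e,i}
  live b4: {e}→{e,i}
  live b5: {e}→{e,i}
  live b6: {e,i}→{e,i}
  live b7: ∅→∅
  live b8: {e,i}→{e,i}
  live b9: {e,i}→∅

Conflict graph:
  a↔{e,y}
  b↔{e,i,y}
  e↔{a,b,i,y}
  i↔{b,e,y}
  y↔{a,b,e,i}

Colouring:
  lower bound: {b,e,i,y} mutually conflict ⇒ χ ≥ 4
  4-colouring: c0={e}  c1={y}  c2={a,b}  c3={i}
  χ = 4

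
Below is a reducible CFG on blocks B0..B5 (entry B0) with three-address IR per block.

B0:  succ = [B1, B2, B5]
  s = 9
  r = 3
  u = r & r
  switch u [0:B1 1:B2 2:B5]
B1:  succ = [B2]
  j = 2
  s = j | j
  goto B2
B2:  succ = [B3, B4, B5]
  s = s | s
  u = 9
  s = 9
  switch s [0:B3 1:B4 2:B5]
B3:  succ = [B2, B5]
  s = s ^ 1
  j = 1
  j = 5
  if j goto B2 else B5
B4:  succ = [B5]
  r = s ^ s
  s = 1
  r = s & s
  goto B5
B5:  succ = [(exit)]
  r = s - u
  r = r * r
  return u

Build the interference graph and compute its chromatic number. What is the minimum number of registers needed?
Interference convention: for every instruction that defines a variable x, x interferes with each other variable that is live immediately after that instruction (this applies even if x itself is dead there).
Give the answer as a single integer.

Answer: 3

Working:
Block summaries:
  B0: def={r,s,u} ue=∅
  B1: def={j,s} ue=∅
  B2: def={s,u} ue={s}
  B3: def={j,s} ue={s}
  B4: def={r,s} ue={s}
  B5: def={r} ue={s,u}

Liveness:
  live B0: ∅→{s,u}
  live B1: ∅→{s}
  live B2: {s}→{s,u}
  live B3: {s,u}→{s,u}
  live B4: {s,u}→{s,u}
  live B5: {s,u}→∅

Interfere edges:
  j: {s,u}
  r: {s,u}
  s: {j,r,u}
  u: {j,r,s}

Chromatic number:
  clique {j,s,u} ⇒ need ≥ 3
  3-colouring: R0={s}  R1={u}  R2={j,r}
  χ = 3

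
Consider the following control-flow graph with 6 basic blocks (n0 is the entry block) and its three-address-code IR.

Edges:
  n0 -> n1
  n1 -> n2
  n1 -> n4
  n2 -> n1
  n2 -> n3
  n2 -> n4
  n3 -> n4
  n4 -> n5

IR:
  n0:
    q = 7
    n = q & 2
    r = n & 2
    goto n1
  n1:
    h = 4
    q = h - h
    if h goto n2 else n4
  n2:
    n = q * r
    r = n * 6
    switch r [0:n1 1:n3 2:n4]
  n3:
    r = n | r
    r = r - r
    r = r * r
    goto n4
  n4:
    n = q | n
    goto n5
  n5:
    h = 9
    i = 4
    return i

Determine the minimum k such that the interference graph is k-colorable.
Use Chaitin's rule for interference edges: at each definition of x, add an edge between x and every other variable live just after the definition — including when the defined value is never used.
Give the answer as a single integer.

Answer: 4

Analysis:
Block summaries:
  n0: {n,q,r} / ∅
  n1: {h,q} / ∅
  n2: {n,r} / {q,r}
  n3: {r} / {n,r}
  n4: {n} / {n,q}
  n5: {h,i} / ∅

Backward fixpoint:
  live n0: ∅→{n,r}
  live n1: {n,r}→{n,q,r}
  live n2: {q,r}→{n,q,r}
  live n3: {n,q,r}→{n,q}
  live n4: {n,q}→∅
  live n5: ∅→∅

Conflict graph:
  h — {n,q,r}
  i — ∅
  n — {h,q,r}
  q — {h,n,r}
  r — {h,n,q}

Chromatic number:
  clique {h,n,q,r} ⇒ need ≥ 4
  4-colouring: c0={h,i}  c1={n}  c2={q}  c3={r}
  χ = 4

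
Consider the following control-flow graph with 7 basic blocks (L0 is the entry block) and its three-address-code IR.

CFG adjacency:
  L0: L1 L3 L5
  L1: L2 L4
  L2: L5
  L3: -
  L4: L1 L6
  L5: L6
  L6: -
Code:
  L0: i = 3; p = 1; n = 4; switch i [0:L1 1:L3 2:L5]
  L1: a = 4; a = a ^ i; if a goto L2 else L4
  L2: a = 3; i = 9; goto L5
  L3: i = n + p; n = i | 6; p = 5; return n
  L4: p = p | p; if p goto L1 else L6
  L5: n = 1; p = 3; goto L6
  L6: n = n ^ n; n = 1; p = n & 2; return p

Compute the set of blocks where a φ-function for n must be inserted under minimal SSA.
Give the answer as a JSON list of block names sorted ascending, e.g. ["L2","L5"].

idom tree: L1←L0 L2←L1 L3←L0 L4←L1 L5←L0 L6←L0
Join-block Dom:
  L1: preds {L0,L4}: {L0} ∩ {L0,L1,L4} = {L0}; idom=L0
  L5: preds {L0,L2}: {L0} ∩ {L0,L1,L2} = {L0}; idom=L0
  L6: preds {L4,L5}: {L0,L1,L4} ∩ {L0,L5} = {L0}; idom=L0

DF derivation:
  join L1 pred L0: · stop@L0
  join L1 pred L4: L4→L1 stop@L0
  join L5 pred L0: · stop@L0
  join L5 pred L2: L2→L1 stop@L0
  join L6 pred L4: L4→L1 stop@L0
  join L6 pred L5: L5 stop@L0
  L0: DF=∅
  L1: DF={L1,L5,L6}
  L2: DF={L5}
  L3: DF=∅
  L4: DF={L1,L6}
  L5: DF={L6}
  L6: DF=∅

φ for n: defs {L0,L3,L5,L6}
  DF⁺ = {L6}

Answer: ["L6"]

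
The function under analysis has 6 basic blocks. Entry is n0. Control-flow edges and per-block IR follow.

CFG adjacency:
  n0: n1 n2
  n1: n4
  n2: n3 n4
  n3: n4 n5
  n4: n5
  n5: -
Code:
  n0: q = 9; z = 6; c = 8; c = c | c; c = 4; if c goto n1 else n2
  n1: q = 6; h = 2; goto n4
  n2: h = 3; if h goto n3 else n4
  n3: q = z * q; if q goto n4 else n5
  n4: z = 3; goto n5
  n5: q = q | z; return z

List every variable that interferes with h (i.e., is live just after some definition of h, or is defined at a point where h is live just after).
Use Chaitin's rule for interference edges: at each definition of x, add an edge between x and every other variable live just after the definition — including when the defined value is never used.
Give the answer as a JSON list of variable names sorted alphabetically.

Answer: ["q", "z"]

Derivation:
Per-block:
  n0: {c,q,z} / ∅
  n1: {h,q} / ∅
  n2: {h} / ∅
  n3: {q} / {q,z}
  n4: {z} / ∅
  n5: {q} / {q,z}

Liveness:
  n0: in=∅ out={q,z}
  n1: in=∅ out={q}
  n2: in={q,z} out={q,z}
  n3: in={q,z} out={q,z}
  n4: in={q} out={q,z}
  n5: in={q,z} out=∅

Interference:
  c — {q,z}
  h — {q,z}
  q — {c,h,z}
  z — {c,h,q}

N(h) = ["q", "z"]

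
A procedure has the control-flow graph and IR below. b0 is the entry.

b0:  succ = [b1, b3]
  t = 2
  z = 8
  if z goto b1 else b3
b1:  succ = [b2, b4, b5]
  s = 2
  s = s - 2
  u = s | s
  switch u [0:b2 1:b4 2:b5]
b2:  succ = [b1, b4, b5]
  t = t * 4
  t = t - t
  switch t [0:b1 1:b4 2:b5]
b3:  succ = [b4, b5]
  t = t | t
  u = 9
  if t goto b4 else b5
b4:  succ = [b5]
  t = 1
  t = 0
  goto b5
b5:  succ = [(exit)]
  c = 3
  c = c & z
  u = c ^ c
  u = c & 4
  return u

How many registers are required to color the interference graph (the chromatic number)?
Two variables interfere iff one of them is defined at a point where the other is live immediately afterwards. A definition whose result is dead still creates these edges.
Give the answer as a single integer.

Per-block:
  b0 def {t,z} use ∅
  b1 def {s,u} use ∅
  b2 def {t} use {t}
  b3 def {t,u} use {t}
  b4 def {t} use ∅
  b5 def {c,u} use {z}

Live sets:
  b0: in=∅ out={t,z}
  b1: in={t,z} out={t,z}
  b2: in={t,z} out={t,z}
  b3: in={t,z} out={z}
  b4: in={z} out={z}
  b5: in={z} out=∅

Conflict graph:
  c — {u,z}
  s — {t,z}
  t — {s,u,z}
  u — {c,t,z}
  z — {c,s,t,u}

Chromatic number:
  lower bound: {c,u,z} mutually conflict ⇒ χ ≥ 3
  3-colouring: c0={z}  c1={c,t}  c2={s,u}
  χ = 3

Answer: 3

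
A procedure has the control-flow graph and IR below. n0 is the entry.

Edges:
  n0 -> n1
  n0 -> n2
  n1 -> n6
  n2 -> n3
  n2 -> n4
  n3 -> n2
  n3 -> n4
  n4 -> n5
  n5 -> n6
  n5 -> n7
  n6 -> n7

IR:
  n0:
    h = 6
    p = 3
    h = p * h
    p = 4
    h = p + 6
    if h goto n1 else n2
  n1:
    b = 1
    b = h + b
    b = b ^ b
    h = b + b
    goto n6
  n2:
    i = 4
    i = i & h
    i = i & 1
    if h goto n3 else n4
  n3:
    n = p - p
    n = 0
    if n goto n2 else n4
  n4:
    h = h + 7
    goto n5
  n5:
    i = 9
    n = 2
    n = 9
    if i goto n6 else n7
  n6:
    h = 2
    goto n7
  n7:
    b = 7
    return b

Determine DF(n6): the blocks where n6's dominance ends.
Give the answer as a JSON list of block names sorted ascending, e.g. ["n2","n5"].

idom tree: n1←n0 n2←n0 n3←n2 n4←n2 n5←n4 n6←n0 n7←n0
Dom∩ at merges:
  n2: preds {n0,n3}: {n0} ∩ {n0,n2,n3} = {n0}; idom=n0
  n4: preds {n2,n3}: {n0,n2} ∩ {n0,n2,n3} = {n0,n2}; idom=n2
  n6: preds {n1,n5}: {n0,n1} ∩ {n0,n2,n4,n5} = {n0}; idom=n0
  n7: preds {n5,n6}: {n0,n2,n4,n5} ∩ {n0,n6} = {n0}; idom=n0

DF walk-up:
  join n2 pred n0: · stop@n0
  join n2 pred n3: n3→n2 stop@n0
  join n4 pred n2: · stop@n2
  join n4 pred n3: n3 stop@n2
  join n6 pred n1: n1 stop@n0
  join n6 pred n5: n5→n4→n2 stop@n0
  join n7 pred n5: n5→n4→n2 stop@n0
  join n7 pred n6: n6 stop@n0
  n0: DF=∅
  n1: DF={n6}
  n2: DF={n2,n6,n7}
  n3: DF={n2,n4}
  n4: DF={n6,n7}
  n5: DF={n6,n7}
  n6: DF={n7}
  n7: DF=∅

DF(n6) = ["n7"]

Answer: ["n7"]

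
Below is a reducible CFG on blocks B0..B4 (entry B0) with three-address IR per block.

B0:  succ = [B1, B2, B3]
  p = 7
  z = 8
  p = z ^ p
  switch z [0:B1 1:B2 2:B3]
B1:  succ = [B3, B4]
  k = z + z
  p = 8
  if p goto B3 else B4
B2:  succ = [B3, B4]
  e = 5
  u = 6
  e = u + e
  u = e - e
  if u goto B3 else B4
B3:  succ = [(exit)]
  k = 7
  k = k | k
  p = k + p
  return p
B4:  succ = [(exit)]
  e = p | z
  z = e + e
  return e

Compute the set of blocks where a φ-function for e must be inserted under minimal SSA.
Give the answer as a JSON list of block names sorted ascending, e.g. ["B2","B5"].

idom tree: B1←B0 B2←B0 B3←B0 B4←B0
Join-block Dom:
  B3: preds {B0,B1,B2}: {B0} ∩ {B0,B1} ∩ {B0,B2} = {B0}; idom=B0
  B4: preds {B1,B2}: {B0,B1} ∩ {B0,B2} = {B0}; idom=B0

Frontier:
  join B3 pred B0: · stop@B0
  join B3 pred B1: B1 stop@B0
  join B3 pred B2: B2 stop@B0
  join B4 pred B1: B1 stop@B0
  join B4 pred B2: B2 stop@B0
  DF(B0)=∅
  DF(B1)={B3,B4}
  DF(B2)={B3,B4}
  DF(B3)=∅
  DF(B4)=∅

φ for e: defs {B2,B4}
  DF⁺ = {B3,B4}

Answer: ["B3", "B4"]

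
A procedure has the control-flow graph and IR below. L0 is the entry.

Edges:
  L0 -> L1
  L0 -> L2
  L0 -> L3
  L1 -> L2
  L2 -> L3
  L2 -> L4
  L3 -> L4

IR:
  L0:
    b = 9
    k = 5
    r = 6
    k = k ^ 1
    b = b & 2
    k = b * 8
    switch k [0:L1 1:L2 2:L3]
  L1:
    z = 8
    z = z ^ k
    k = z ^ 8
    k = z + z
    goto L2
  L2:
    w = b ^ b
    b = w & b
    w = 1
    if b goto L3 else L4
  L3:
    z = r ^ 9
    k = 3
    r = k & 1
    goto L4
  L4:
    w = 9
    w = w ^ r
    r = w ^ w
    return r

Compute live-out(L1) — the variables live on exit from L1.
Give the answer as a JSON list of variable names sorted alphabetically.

Block summaries:
  L0: {b,k,r} / ∅
  L1: {k,z} / {k}
  L2: {b,w} / {b}
  L3: {k,r,z} / {r}
  L4: {r,w} / {r}

Live sets:
  L0 li=∅ lo={b,k,r}
  L1 li={b,k,r} lo={b,r}
  L2 li={b,r} lo={r}
  L3 li={r} lo={r}
  L4 li={r} lo=∅

live-out(L1) = ["b", "r"]

Answer: ["b", "r"]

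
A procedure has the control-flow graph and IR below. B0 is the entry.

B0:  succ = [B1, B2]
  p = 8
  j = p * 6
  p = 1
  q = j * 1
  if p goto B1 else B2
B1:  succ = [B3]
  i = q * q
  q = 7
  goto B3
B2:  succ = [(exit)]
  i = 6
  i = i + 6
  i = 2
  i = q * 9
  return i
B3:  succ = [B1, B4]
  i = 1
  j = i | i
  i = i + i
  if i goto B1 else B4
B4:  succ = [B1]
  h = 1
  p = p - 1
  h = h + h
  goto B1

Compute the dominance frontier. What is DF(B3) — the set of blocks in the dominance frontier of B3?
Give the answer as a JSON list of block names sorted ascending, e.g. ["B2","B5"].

idom tree: B1←B0 B2←B0 B3←B1 B4←B3
Dom∩ at merges:
  B1: preds {B0,B3,B4}: {B0} ∩ {B0,B1,B3} ∩ {B0,B1,B3,B4} = {B0}; idom=B0

DF derivation:
  B1←B0: walk · to B0
  B1←B3: walk B3→B1 to B0
  B1←B4: walk B4→B3→B1 to B0
  DF(B0)=∅
  DF(B1)={B1}
  DF(B2)=∅
  DF(B3)={B1}
  DF(B4)={B1}

DF(B3) = ["B1"]

Answer: ["B1"]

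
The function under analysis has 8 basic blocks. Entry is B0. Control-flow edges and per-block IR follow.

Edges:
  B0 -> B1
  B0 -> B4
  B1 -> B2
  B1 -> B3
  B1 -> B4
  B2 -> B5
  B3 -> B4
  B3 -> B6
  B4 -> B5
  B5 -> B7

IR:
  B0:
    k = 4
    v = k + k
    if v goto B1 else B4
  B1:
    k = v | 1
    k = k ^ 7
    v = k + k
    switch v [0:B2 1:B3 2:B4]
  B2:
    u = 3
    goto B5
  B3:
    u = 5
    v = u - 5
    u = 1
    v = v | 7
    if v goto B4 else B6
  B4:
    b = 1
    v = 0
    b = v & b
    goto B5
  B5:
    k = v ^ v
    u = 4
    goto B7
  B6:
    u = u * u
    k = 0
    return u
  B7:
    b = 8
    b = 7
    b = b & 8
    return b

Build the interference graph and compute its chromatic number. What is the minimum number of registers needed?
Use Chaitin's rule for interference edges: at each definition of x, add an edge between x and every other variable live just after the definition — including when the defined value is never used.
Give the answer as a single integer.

Per-block:
  B0: def={k,v} ue=∅
  B1: def={k,v} ue={v}
  B2: def={u} ue=∅
  B3: def={u,v} ue=∅
  B4: def={b,v} ue=∅
  B5: def={k,u} ue={v}
  B6: def={k,u} ue={u}
  B7: def={b} ue=∅

Live sets:
  B0 li=∅ lo={v}
  B1 li={v} lo={v}
  B2 li={v} lo={v}
  B3 li=∅ lo={u}
  B4 li=∅ lo={v}
  B5 li={v} lo=∅
  B6 li={u} lo=∅
  B7 li=∅ lo=∅

Interfere edges:
  b — {v}
  k — {u}
  u — {k,v}
  v — {b,u}

Chromatic number:
  clique {b,v} ⇒ need ≥ 2
  2-colouring: R0={b,u}  R1={k,v}
  χ = 2

Answer: 2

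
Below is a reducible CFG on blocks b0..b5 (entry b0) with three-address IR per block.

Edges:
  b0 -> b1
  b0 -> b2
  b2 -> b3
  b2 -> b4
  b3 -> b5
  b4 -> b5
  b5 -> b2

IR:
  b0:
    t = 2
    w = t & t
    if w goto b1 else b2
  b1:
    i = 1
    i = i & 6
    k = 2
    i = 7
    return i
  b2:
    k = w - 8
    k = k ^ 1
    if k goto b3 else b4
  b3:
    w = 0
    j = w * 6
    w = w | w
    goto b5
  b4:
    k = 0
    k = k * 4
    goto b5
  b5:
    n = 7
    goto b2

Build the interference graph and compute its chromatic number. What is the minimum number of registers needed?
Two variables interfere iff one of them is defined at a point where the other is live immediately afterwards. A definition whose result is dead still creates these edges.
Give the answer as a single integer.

Block summaries:
  b0: def={t,w} ue=∅
  b1: def={i,k} ue=∅
  b2: def={k} ue={w}
  b3: def={j,w} ue=∅
  b4: def={k} ue=∅
  b5: def={n} ue=∅

Liveness:
  b0: in=∅ out={w}
  b1: in=∅ out=∅
  b2: in={w} out={w}
  b3: in=∅ out={w}
  b4: in={w} out={w}
  b5: in={w} out={w}

Conflict graph:
  i — ∅
  j — {w}
  k — {w}
  n — {w}
  t — ∅
  w — {j,k,n}

Colouring:
  clique {j,w} ⇒ need ≥ 2
  assign i→R0 j→R1 k→R1 n→R1 t→R0 w→R0 — no edge inside a register ⇒ χ ≤ 2
  χ = 2

Answer: 2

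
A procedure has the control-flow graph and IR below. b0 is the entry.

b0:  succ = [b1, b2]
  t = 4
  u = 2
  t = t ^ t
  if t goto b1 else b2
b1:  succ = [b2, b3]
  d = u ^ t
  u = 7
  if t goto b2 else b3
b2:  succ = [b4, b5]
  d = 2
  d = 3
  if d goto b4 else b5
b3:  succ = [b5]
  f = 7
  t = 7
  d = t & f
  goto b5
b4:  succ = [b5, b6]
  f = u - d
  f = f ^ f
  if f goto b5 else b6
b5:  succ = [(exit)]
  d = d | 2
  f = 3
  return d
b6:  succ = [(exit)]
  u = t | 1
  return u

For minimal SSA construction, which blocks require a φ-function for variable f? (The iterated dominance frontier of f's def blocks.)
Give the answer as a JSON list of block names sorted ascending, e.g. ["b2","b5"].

idom tree: b1←b0 b2←b0 b3←b1 b4←b2 b5←b0 b6←b4
Dom at joins:
  b2: preds {b0,b1}: {b0} ∩ {b0,b1} = {b0}; idom=b0
  b5: preds {b2,b3,b4}: {b0,b2} ∩ {b0,b1,b3} ∩ {b0,b2,b4} = {b0}; idom=b0

DF derivation:
  b2←b0: walk · to b0
  b2←b1: walk b1 to b0
  b5←b2: walk b2 to b0
  b5←b3: walk b3→b1 to b0
  b5←b4: walk b4→b2 to b0
  b0 → ∅
  b1 → {b2,b5}
  b2 → {b5}
  b3 → {b5}
  b4 → {b5}
  b5 → ∅
  b6 → ∅

φ for f: defs {b3,b4,b5}
  DF⁺ = {b5}

Answer: ["b5"]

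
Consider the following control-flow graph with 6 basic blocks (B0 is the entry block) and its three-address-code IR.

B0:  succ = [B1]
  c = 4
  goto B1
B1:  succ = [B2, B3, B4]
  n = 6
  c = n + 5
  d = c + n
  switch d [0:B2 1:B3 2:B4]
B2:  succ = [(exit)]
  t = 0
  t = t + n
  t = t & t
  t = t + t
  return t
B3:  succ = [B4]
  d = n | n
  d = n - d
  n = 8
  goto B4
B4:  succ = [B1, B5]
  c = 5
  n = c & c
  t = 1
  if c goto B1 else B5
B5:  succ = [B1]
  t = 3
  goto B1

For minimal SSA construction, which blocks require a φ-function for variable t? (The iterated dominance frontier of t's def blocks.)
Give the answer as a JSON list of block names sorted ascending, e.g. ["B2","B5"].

idom tree: B1←B0 B2←B1 B3←B1 B4←B1 B5←B4
Dom at joins:
  B1: preds {B0,B4,B5}: {B0} ∩ {B0,B1,B4} ∩ {B0,B1,B4,B5} = {B0}; idom=B0
  B4: preds {B1,B3}: {B0,B1} ∩ {B0,B1,B3} = {B0,B1}; idom=B1

DF derivation:
  B1←B0: walk · to B0
  B1←B4: walk B4→B1 to B0
  B1←B5: walk B5→B4→B1 to B0
  B4←B1: walk · to B1
  B4←B3: walk B3 to B1
  B0 → ∅
  B1 → {B1}
  B2 → ∅
  B3 → {B4}
  B4 → {B1}
  B5 → {B1}

φ for t: defs {B2,B4,B5}
  DF⁺ = {B1}

Answer: ["B1"]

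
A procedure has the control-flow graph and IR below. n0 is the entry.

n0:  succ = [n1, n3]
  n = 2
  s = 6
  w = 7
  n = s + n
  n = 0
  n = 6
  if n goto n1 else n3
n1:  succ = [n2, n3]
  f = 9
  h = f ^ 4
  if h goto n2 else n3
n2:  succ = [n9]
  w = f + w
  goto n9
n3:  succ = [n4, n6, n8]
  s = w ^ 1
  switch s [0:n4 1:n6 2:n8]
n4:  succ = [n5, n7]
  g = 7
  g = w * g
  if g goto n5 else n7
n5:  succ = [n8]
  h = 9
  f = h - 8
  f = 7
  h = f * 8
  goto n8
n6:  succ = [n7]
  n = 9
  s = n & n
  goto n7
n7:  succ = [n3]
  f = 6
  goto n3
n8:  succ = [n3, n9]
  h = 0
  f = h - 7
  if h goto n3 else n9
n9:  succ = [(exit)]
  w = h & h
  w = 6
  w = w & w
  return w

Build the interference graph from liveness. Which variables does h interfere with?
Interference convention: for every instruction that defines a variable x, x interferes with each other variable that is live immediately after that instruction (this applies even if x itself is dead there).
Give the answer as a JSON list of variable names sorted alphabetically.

Answer: ["f", "w"]

Derivation:
Block summaries:
  n0 def {n,s,w} use ∅
  n1 def {f,h} use ∅
  n2 def {w} use {f,w}
  n3 def {s} use {w}
  n4 def {g} use {w}
  n5 def {f,h} use ∅
  n6 def {n,s} use ∅
  n7 def {f} use ∅
  n8 def {f,h} use ∅
  n9 def {w} use {h}

Live sets:
  live n0: ∅→{w}
  live n1: {w}→{f,h,w}
  live n2: {f,h,w}→{h}
  live n3: {w}→{w}
  live n4: {w}→{w}
  live n5: {w}→{w}
  live n6: {w}→{w}
  live n7: {w}→{w}
  live n8: {w}→{h,w}
  live n9: {h}→∅

Interference:
  f — {h,w}
  g — {w}
  h — {f,w}
  n — {s,w}
  s — {n,w}
  w — {f,g,h,n,s}

N(h) = ["f", "w"]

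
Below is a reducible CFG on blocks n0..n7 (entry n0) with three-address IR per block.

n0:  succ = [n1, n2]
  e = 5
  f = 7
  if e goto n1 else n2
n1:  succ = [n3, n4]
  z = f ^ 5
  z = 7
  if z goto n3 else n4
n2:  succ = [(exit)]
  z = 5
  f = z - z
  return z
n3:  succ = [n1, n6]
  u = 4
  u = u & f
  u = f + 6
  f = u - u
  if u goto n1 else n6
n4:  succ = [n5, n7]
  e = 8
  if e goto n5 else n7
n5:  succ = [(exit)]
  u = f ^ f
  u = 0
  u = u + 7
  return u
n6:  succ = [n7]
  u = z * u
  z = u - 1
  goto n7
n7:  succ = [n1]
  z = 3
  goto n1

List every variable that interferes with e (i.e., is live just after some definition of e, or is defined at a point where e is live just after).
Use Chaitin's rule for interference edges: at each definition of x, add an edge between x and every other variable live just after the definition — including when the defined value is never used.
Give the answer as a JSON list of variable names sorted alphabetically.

Answer: ["f"]

Analysis:
def/use:
  n0: def={e,f} ue=∅
  n1: def={z} ue={f}
  n2: def={f,z} ue=∅
  n3: def={f,u} ue={f}
  n4: def={e} ue=∅
  n5: def={u} ue={f}
  n6: def={u,z} ue={u,z}
  n7: def={z} ue=∅

Live sets:
  live n0: ∅→{f}
  live n1: {f}→{f,z}
  live n2: ∅→∅
  live n3: {f,z}→{f,u,z}
  live n4: {f}→{f}
  live n5: {f}→∅
  live n6: {f,u,z}→{f}
  live n7: {f}→{f}

Interfere edges:
  e — {f}
  f — {e,u,z}
  u — {f,z}
  z — {f,u}

N(e) = ["f"]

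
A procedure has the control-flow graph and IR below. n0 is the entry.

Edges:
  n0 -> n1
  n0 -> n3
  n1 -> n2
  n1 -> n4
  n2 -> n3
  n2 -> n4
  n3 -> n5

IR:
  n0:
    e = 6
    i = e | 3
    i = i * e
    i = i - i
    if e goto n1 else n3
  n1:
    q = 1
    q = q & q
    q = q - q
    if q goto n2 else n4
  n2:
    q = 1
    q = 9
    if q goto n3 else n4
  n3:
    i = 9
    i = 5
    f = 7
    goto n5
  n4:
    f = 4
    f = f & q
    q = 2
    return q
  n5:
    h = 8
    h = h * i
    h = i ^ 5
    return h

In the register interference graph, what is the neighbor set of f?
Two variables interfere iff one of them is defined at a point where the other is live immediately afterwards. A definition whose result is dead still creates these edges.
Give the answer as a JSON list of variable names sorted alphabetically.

Block summaries:
  n0: {e,i} / ∅
  n1: {q} / ∅
  n2: {q} / ∅
  n3: {f,i} / ∅
  n4: {f,q} / {q}
  n5: {h} / {i}

Live sets:
  n0 li=∅ lo=∅
  n1 li=∅ lo={q}
  n2 li=∅ lo={q}
  n3 li=∅ lo={i}
  n4 li={q} lo=∅
  n5 li={i} lo=∅

Interfere edges:
  e↔{i}
  f↔{i,q}
  h↔{i}
  i↔{e,f,h}
  q↔{f}

N(f) = ["i", "q"]

Answer: ["i", "q"]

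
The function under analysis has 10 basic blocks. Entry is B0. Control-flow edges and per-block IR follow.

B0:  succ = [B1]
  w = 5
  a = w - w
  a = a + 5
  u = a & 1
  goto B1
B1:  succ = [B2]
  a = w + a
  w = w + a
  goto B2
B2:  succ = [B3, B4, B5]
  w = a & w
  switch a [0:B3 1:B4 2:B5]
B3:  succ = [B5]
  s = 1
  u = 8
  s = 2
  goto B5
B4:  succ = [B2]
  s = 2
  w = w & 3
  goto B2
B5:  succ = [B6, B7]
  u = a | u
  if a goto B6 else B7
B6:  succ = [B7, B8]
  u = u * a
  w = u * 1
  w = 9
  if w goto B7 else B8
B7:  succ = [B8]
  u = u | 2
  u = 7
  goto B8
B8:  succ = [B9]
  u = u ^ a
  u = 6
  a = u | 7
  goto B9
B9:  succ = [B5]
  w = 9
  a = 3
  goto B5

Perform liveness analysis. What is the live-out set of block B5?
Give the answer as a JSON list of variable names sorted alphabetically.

Block summaries:
  B0 def {a,u,w} use ∅
  B1 def {a,w} use {a,w}
  B2 def {w} use {a,w}
  B3 def {s,u} use ∅
  B4 def {s,w} use {w}
  B5 def {u} use {a,u}
  B6 def {u,w} use {a,u}
  B7 def {u} use {u}
  B8 def {a,u} use {a,u}
  B9 def {a,w} use ∅

Liveness:
  live B0: ∅→{a,u,w}
  live B1: {a,u,w}→{a,u,w}
  live B2: {a,u,w}→{a,u,w}
  live B3: {a}→{a,u}
  live B4: {a,u,w}→{a,u,w}
  live B5: {a,u}→{a,u}
  live B6: {a,u}→{a,u}
  live B7: {a,u}→{a,u}
  live B8: {a,u}→{u}
  live B9: {u}→{a,u}

live-out(B5) = ["a", "u"]

Answer: ["a", "u"]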